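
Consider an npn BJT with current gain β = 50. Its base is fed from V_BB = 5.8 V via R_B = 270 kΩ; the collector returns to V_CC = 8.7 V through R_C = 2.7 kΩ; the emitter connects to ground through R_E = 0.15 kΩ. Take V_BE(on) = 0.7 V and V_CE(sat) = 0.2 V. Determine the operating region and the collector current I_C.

Assume active. Base-emitter loop: I_B = (V_BB − V_BE)/(R_B + (β+1)R_E) = (5.8 − 0.7)/(270 + 51×0.15) = 0.0184 mA.
I_C = β·I_B = 50×0.0184 = 0.918 mA.
V_CE = V_CC − I_C·R_C − I_E·R_E = 8.7 − 0.918×2.7 − 0.937×0.15 = 6.08 V > V_CE(sat), so the active-region assumption holds.

active; I_C ≈ 0.92 mA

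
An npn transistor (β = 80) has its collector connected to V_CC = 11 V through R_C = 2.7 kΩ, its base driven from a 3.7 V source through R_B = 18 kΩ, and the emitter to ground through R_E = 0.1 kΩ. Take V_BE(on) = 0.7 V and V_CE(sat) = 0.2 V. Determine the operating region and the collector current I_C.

saturation; I_C ≈ 3.9 mA

Assume active: I_B = (3.7 − 0.7)/(18 + 81×0.1) = 0.115 mA, I_C = β·I_B = 9.2 mA.
Then V_CE = 11 − 9.2×2.7 − 9.31×0.1 = -14.8 V < 0.2 V — the active assumption fails.
Re-solve with V_CE = 0.2 V. KCL at the emitter: V_E/R_E = (V_BB−0.7−V_E)/R_B + (V_CC−0.2−V_E)/R_C, giving V_E = 0.4 V.
I_C = (V_CC − 0.2 − V_E)/R_C = (10.8 − 0.4)/2.7 = 3.85 mA.
Check: I_B = (3 − 0.4)/18 = 0.144 mA, and β·I_B = 11.6 mA > I_C, confirming saturation.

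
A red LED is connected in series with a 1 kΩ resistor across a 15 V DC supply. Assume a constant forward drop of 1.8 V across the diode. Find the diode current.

I ≈ 13 mA

KVL around the loop: 15 = V_D + I·R = 1.8 + I × 1 kΩ.
So I = (15 − 1.8) / 1 kΩ = 13.2 / 1 = 13.2 mA.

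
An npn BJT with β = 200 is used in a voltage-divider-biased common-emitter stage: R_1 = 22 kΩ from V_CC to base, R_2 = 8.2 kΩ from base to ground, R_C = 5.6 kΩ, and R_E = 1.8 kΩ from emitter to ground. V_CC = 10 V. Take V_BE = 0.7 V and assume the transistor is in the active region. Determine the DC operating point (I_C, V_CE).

Thevenize the base divider: V_Th = V_CC·R_2/(R_1+R_2) = 10×8.2/30.2 = 2.72 V, R_Th = R_1‖R_2 = 5.97 kΩ.
Base-emitter loop: V_Th = I_B·R_Th + V_BE + (β+1)I_B·R_E, so I_B = (2.72 − 0.7) / (5.97 + 201×1.8) = 0.00548 mA.
I_C = β·I_B = 200×0.00548 = 1.1 mA, and I_E = (β+1)I_B = 1.1 mA.
V_CE = V_CC − I_C·R_C − I_E·R_E = 10 − 1.1×5.6 − 1.1×1.8 = 1.88 V.
V_CE = 1.88 V > 0.2 V confirms active-region operation.

I_C ≈ 1.1 mA, V_CE ≈ 1.9 V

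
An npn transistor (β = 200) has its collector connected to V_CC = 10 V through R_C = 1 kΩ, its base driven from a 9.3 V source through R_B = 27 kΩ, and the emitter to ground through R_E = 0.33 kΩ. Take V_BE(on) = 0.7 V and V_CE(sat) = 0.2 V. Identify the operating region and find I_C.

saturation; I_C ≈ 7.3 mA

Assume active: I_B = (9.3 − 0.7)/(27 + 201×0.33) = 0.0921 mA, I_C = β·I_B = 18.4 mA.
Then V_CE = 10 − 18.4×1 − 18.5×0.33 = -14.5 V < 0.2 V — the active assumption fails.
Re-solve with V_CE = 0.2 V. KCL at the emitter: V_E/R_E = (V_BB−0.7−V_E)/R_B + (V_CC−0.2−V_E)/R_C, giving V_E = 2.49 V.
I_C = (V_CC − 0.2 − V_E)/R_C = (9.8 − 2.49)/1 = 7.31 mA.
Check: I_B = (8.6 − 2.49)/27 = 0.226 mA, and β·I_B = 45.3 mA > I_C, confirming saturation.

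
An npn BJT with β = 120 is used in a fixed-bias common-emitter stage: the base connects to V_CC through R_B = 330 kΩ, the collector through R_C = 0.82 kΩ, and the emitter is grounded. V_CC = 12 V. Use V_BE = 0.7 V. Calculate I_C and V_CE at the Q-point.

Base loop: V_CC = I_B·R_B + V_BE, so I_B = (12 − 0.7)/330 kΩ = 0.0342 mA.
In the active region I_C = β·I_B = 120 × 0.0342 = 4.11 mA.
Collector loop: V_CE = V_CC − I_C·R_C = 12 − 4.11×0.82 = 8.63 V.
Since V_CE = 8.63 V > V_CE(sat) ≈ 0.2 V, the transistor is in the active region as assumed.

I_C ≈ 4.1 mA, V_CE ≈ 8.6 V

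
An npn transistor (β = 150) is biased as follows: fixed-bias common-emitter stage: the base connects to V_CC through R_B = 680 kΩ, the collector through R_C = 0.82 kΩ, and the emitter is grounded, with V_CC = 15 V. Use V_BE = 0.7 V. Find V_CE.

Base loop: V_CC = I_B·R_B + V_BE, so I_B = (15 − 0.7)/680 kΩ = 0.021 mA.
In the active region I_C = β·I_B = 150 × 0.021 = 3.15 mA.
Collector loop: V_CE = V_CC − I_C·R_C = 15 − 3.15×0.82 = 12.4 V.
Since V_CE = 12.4 V > V_CE(sat) ≈ 0.2 V, the transistor is in the active region as assumed.

V_CE ≈ 12 V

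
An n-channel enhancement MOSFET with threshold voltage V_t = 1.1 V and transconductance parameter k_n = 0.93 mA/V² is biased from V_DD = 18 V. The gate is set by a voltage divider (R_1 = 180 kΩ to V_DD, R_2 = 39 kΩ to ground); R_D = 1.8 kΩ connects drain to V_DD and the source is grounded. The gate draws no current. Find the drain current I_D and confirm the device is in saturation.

V_G = V_DD·R_2/(R_1+R_2) = 18×39/219 = 3.21 V. With the source grounded, V_GS = V_G = 3.21 V.
Assume saturation: I_D = (k_n/2)(V_GS − V_t)² = (0.93/2)×(3.21 − 1.1)² = 0.465×2.11² = 2.06 mA.
V_DS = V_DD − I_D·R_D = 18 − 2.06×1.8 = 14.3 V.
Saturation requires V_DS ≥ V_GS − V_t = 2.11 V; 14.3 ≥ 2.11 ✓.

I_D ≈ 2.1 mA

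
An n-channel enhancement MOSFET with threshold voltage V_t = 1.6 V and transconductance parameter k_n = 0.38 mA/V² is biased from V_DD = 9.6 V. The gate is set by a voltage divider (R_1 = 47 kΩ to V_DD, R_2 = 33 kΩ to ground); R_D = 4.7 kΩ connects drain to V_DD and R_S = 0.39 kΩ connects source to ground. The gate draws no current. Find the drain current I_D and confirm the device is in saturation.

V_G = V_DD·R_2/(R_1+R_2) = 9.6×33/80 = 3.96 V.
Assume saturation: I_D = (k_n/2)(V_GS − V_t)² with V_GS = V_G − I_D·R_S = 3.96 − 0.39·I_D.
Substituting gives 0.0289·I_D² − 1.35·I_D + 1.06 = 0, with roots I_D = 0.798 or 45.9 mA.
The root I_D = 45.9 mA gives V_GS = -13.9 V ≤ V_t, so take I_D = 0.798 mA.
Then V_GS = 3.65 V and V_DS = V_DD − I_D(R_D+R_S) = 9.6 − 0.798×5.09 = 5.54 V.
Saturation requires V_DS ≥ V_GS − V_t = 2.05 V; 5.54 ≥ 2.05 ✓.

I_D ≈ 0.8 mA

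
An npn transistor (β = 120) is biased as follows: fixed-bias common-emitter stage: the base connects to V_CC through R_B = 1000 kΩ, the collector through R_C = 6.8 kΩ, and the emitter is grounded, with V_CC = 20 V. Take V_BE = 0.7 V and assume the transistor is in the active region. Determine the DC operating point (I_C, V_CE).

I_C ≈ 2.3 mA, V_CE ≈ 4.3 V

Base loop: V_CC = I_B·R_B + V_BE, so I_B = (20 − 0.7)/1000 kΩ = 0.0193 mA.
In the active region I_C = β·I_B = 120 × 0.0193 = 2.32 mA.
Collector loop: V_CE = V_CC − I_C·R_C = 20 − 2.32×6.8 = 4.25 V.
Since V_CE = 4.25 V > V_CE(sat) ≈ 0.2 V, the transistor is in the active region as assumed.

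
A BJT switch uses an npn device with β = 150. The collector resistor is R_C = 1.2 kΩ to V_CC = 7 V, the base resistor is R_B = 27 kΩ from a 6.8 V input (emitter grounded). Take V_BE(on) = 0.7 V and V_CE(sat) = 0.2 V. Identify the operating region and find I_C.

saturation; I_C ≈ 5.7 mA

Assume active: I_B = (6.8 − 0.7)/27 = 0.226 mA, giving I_C = β·I_B = 33.9 mA.
But then V_CE = 7 − 33.9×1.2 = -33.7 V < V_CE(sat) = 0.2 V — impossible in the active region.
So the transistor is saturated. With V_CE = 0.2 V, I_C = (V_CC − 0.2)/R_C = 6.8/1.2 = 5.67 mA.
Check: β·I_B = 33.9 mA > I_C = 5.67 mA, confirming saturation.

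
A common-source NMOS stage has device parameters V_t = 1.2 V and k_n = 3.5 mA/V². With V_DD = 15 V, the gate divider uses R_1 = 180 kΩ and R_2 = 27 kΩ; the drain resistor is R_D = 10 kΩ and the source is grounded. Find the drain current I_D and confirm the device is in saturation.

I_D ≈ 1 mA

V_G = V_DD·R_2/(R_1+R_2) = 15×27/207 = 1.96 V. With the source grounded, V_GS = V_G = 1.96 V.
Assume saturation: I_D = (k_n/2)(V_GS − V_t)² = (3.5/2)×(1.96 − 1.2)² = 1.75×0.757² = 1 mA.
V_DS = V_DD − I_D·R_D = 15 − 1×10 = 4.98 V.
Saturation requires V_DS ≥ V_GS − V_t = 0.757 V; 4.98 ≥ 0.757 ✓.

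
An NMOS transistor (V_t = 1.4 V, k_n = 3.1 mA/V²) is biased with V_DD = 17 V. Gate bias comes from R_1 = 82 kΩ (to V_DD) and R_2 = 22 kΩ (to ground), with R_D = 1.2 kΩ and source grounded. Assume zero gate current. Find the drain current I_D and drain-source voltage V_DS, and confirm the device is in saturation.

I_D ≈ 7.5 mA, V_DS ≈ 8 V

V_G = V_DD·R_2/(R_1+R_2) = 17×22/104 = 3.6 V. With the source grounded, V_GS = V_G = 3.6 V.
Assume saturation: I_D = (k_n/2)(V_GS − V_t)² = (3.1/2)×(3.6 − 1.4)² = 1.55×2.2² = 7.48 mA.
V_DS = V_DD − I_D·R_D = 17 − 7.48×1.2 = 8.03 V.
Saturation requires V_DS ≥ V_GS − V_t = 2.2 V; 8.03 ≥ 2.2 ✓.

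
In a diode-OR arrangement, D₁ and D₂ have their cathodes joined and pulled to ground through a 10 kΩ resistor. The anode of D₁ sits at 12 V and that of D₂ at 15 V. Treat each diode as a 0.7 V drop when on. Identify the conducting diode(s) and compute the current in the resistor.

Only D₂ conducts; I_R ≈ 1.4 mA

Assume both conduct. Then node N would need to be at both 12−0.7 = 11.3 V and 15−0.7 = 14.3 V, which is impossible.
Assume only D₂ conducts: V_N = 15 − 0.7 = 14.3 V, so I_R = 14.3/10 = 1.43 mA.
Check D₁: its anode-to-cathode voltage is 12 − 14.3 = -2.3 V < 0.7 V, so it is off. The assumption is consistent.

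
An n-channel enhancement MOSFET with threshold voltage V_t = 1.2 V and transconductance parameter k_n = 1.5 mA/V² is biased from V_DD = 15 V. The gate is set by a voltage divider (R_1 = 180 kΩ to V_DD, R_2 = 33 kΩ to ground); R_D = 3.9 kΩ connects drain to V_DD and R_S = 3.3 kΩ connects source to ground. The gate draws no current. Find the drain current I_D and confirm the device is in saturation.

I_D ≈ 0.19 mA

V_G = V_DD·R_2/(R_1+R_2) = 15×33/213 = 2.32 V.
Assume saturation: I_D = (k_n/2)(V_GS − V_t)² with V_GS = V_G − I_D·R_S = 2.32 − 3.3·I_D.
Substituting gives 8.17·I_D² − 6.56·I_D + 0.947 = 0, with roots I_D = 0.189 or 0.615 mA.
The root I_D = 0.615 mA gives V_GS = 0.294 V ≤ V_t, so take I_D = 0.189 mA.
Then V_GS = 1.7 V and V_DS = V_DD − I_D(R_D+R_S) = 15 − 0.189×7.2 = 13.6 V.
Saturation requires V_DS ≥ V_GS − V_t = 0.501 V; 13.6 ≥ 0.501 ✓.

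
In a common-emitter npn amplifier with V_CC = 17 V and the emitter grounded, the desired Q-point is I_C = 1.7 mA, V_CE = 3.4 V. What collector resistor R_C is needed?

Collector loop: V_CC = I_C·R_C + V_CE.
R_C = (V_CC − V_CE)/I_C = (17 − 3.4)/1.7 = 8 kΩ.

R_C ≈ 8 kΩ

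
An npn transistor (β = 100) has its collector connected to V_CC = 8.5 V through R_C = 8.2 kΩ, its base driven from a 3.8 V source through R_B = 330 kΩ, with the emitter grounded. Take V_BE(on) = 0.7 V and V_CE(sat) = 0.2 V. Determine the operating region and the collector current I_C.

Assume active. Base-emitter loop: I_B = (V_BB − V_BE)/R_B = (3.8 − 0.7)/330 = 0.00939 mA.
I_C = β·I_B = 100×0.00939 = 0.939 mA.
V_CE = V_CC − I_C·R_C = 8.5 − 0.939×8.2 = 0.797 V > V_CE(sat), so the active-region assumption holds.

active; I_C ≈ 0.94 mA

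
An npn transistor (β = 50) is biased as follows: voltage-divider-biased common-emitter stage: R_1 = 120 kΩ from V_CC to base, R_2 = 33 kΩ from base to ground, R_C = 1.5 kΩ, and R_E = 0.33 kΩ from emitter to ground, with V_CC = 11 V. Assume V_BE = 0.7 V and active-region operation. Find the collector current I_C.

I_C ≈ 2 mA

Thevenize the base divider: V_Th = V_CC·R_2/(R_1+R_2) = 11×33/153 = 2.37 V, R_Th = R_1‖R_2 = 25.9 kΩ.
Base-emitter loop: V_Th = I_B·R_Th + V_BE + (β+1)I_B·R_E, so I_B = (2.37 − 0.7) / (25.9 + 51×0.33) = 0.0392 mA.
I_C = β·I_B = 50×0.0392 = 1.96 mA, and I_E = (β+1)I_B = 2 mA.
V_CE = V_CC − I_C·R_C − I_E·R_E = 11 − 1.96×1.5 − 2×0.33 = 7.4 V.
V_CE = 7.4 V > 0.2 V confirms active-region operation.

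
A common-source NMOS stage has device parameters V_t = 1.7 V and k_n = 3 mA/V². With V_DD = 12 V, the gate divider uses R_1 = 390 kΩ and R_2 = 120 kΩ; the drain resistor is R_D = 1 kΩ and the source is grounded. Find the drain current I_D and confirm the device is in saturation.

V_G = V_DD·R_2/(R_1+R_2) = 12×120/510 = 2.82 V. With the source grounded, V_GS = V_G = 2.82 V.
Assume saturation: I_D = (k_n/2)(V_GS − V_t)² = (3/2)×(2.82 − 1.7)² = 1.5×1.12² = 1.89 mA.
V_DS = V_DD − I_D·R_D = 12 − 1.89×1 = 10.1 V.
Saturation requires V_DS ≥ V_GS − V_t = 1.12 V; 10.1 ≥ 1.12 ✓.

I_D ≈ 1.9 mA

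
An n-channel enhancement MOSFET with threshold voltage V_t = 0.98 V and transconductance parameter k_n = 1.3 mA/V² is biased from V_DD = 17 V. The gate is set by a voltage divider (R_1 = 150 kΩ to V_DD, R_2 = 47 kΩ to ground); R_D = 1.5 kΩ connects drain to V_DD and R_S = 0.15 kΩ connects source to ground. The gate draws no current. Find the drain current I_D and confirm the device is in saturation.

V_G = V_DD·R_2/(R_1+R_2) = 17×47/197 = 4.06 V.
Assume saturation: I_D = (k_n/2)(V_GS − V_t)² with V_GS = V_G − I_D·R_S = 4.06 − 0.15·I_D.
Substituting gives 0.0146·I_D² − 1.6·I_D + 6.15 = 0, with roots I_D = 3.99 or 105 mA.
The root I_D = 105 mA gives V_GS = -11.8 V ≤ V_t, so take I_D = 3.99 mA.
Then V_GS = 3.46 V and V_DS = V_DD − I_D(R_D+R_S) = 17 − 3.99×1.65 = 10.4 V.
Saturation requires V_DS ≥ V_GS − V_t = 2.48 V; 10.4 ≥ 2.48 ✓.

I_D ≈ 4 mA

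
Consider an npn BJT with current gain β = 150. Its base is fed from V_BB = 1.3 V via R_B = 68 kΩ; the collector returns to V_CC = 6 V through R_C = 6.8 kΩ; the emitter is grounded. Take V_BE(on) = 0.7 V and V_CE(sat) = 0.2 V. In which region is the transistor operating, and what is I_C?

Assume active: I_B = (1.3 − 0.7)/68 = 0.00882 mA, giving I_C = β·I_B = 1.32 mA.
But then V_CE = 6 − 1.32×6.8 = -3 V < V_CE(sat) = 0.2 V — impossible in the active region.
So the transistor is saturated. With V_CE = 0.2 V, I_C = (V_CC − 0.2)/R_C = 5.8/6.8 = 0.853 mA.
Check: β·I_B = 1.32 mA > I_C = 0.853 mA, confirming saturation.

saturation; I_C ≈ 0.85 mA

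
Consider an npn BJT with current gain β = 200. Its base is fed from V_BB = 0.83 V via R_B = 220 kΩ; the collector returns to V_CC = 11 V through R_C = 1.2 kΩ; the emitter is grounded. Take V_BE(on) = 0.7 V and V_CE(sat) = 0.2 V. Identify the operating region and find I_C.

active; I_C ≈ 0.12 mA

Assume active. Base-emitter loop: I_B = (V_BB − V_BE)/R_B = (0.83 − 0.7)/220 = 0.000591 mA.
I_C = β·I_B = 200×0.000591 = 0.118 mA.
V_CE = V_CC − I_C·R_C = 11 − 0.118×1.2 = 10.9 V > V_CE(sat), so the active-region assumption holds.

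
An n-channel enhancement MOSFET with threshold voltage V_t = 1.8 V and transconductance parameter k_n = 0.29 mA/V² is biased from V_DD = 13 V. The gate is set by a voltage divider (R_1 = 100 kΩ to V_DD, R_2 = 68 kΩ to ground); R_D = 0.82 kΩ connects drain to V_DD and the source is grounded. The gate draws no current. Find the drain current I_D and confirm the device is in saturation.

V_G = V_DD·R_2/(R_1+R_2) = 13×68/168 = 5.26 V. With the source grounded, V_GS = V_G = 5.26 V.
Assume saturation: I_D = (k_n/2)(V_GS − V_t)² = (0.29/2)×(5.26 − 1.8)² = 0.145×3.46² = 1.74 mA.
V_DS = V_DD − I_D·R_D = 13 − 1.74×0.82 = 11.6 V.
Saturation requires V_DS ≥ V_GS − V_t = 3.46 V; 11.6 ≥ 3.46 ✓.

I_D ≈ 1.7 mA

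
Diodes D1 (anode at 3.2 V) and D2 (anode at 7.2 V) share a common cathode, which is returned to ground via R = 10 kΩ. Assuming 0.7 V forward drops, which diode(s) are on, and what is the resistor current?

Assume both conduct. Then node N would need to be at both 3.2−0.7 = 2.5 V and 7.2−0.7 = 6.5 V, which is impossible.
Assume only D2 conducts: V_N = 7.2 − 0.7 = 6.5 V, so I_R = 6.5/10 = 0.65 mA.
Check D1: its anode-to-cathode voltage is 3.2 − 6.5 = -3.3 V < 0.7 V, so it is off. The assumption is consistent.

Only D2 conducts; I_R ≈ 0.65 mA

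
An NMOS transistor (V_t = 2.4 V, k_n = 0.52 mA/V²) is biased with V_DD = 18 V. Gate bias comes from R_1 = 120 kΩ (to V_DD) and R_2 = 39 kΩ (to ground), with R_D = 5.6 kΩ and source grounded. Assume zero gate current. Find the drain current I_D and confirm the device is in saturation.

I_D ≈ 1.1 mA

V_G = V_DD·R_2/(R_1+R_2) = 18×39/159 = 4.42 V. With the source grounded, V_GS = V_G = 4.42 V.
Assume saturation: I_D = (k_n/2)(V_GS − V_t)² = (0.52/2)×(4.42 − 2.4)² = 0.26×2.02² = 1.06 mA.
V_DS = V_DD − I_D·R_D = 18 − 1.06×5.6 = 12.1 V.
Saturation requires V_DS ≥ V_GS − V_t = 2.02 V; 12.1 ≥ 2.02 ✓.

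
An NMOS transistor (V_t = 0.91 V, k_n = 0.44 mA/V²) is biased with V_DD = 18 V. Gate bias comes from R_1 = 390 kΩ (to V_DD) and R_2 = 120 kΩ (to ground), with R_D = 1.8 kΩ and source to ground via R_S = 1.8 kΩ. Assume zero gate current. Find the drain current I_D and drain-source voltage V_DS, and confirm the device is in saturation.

V_G = V_DD·R_2/(R_1+R_2) = 18×120/510 = 4.24 V.
Assume saturation: I_D = (k_n/2)(V_GS − V_t)² with V_GS = V_G − I_D·R_S = 4.24 − 1.8·I_D.
Substituting gives 0.713·I_D² − 3.63·I_D + 2.43 = 0, with roots I_D = 0.793 or 4.3 mA.
The root I_D = 4.3 mA gives V_GS = -3.51 V ≤ V_t, so take I_D = 0.793 mA.
Then V_GS = 2.81 V and V_DS = V_DD − I_D(R_D+R_S) = 18 − 0.793×3.6 = 15.1 V.
Saturation requires V_DS ≥ V_GS − V_t = 1.9 V; 15.1 ≥ 1.9 ✓.

I_D ≈ 0.79 mA, V_DS ≈ 15 V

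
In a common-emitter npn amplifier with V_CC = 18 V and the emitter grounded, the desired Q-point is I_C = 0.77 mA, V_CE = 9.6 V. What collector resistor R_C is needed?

Collector loop: V_CC = I_C·R_C + V_CE.
R_C = (V_CC − V_CE)/I_C = (18 − 9.6)/0.77 = 10.9 kΩ.

R_C ≈ 11 kΩ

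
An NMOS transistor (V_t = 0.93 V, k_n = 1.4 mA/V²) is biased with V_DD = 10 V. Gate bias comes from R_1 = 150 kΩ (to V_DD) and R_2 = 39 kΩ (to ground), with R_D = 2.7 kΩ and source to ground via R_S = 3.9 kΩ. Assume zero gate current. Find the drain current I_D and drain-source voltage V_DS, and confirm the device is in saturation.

I_D ≈ 0.17 mA, V_DS ≈ 8.9 V

V_G = V_DD·R_2/(R_1+R_2) = 10×39/189 = 2.06 V.
Assume saturation: I_D = (k_n/2)(V_GS − V_t)² with V_GS = V_G − I_D·R_S = 2.06 − 3.9·I_D.
Substituting gives 10.6·I_D² − 7.19·I_D + 0.899 = 0, with roots I_D = 0.166 or 0.509 mA.
The root I_D = 0.509 mA gives V_GS = 0.077 V ≤ V_t, so take I_D = 0.166 mA.
Then V_GS = 1.42 V and V_DS = V_DD − I_D(R_D+R_S) = 10 − 0.166×6.6 = 8.91 V.
Saturation requires V_DS ≥ V_GS − V_t = 0.487 V; 8.91 ≥ 0.487 ✓.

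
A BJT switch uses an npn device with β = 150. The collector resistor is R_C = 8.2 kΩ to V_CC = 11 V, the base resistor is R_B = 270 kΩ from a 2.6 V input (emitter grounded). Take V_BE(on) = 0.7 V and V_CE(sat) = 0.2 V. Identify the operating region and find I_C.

Assume active. Base-emitter loop: I_B = (V_BB − V_BE)/R_B = (2.6 − 0.7)/270 = 0.00704 mA.
I_C = β·I_B = 150×0.00704 = 1.06 mA.
V_CE = V_CC − I_C·R_C = 11 − 1.06×8.2 = 2.34 V > V_CE(sat), so the active-region assumption holds.

active; I_C ≈ 1.1 mA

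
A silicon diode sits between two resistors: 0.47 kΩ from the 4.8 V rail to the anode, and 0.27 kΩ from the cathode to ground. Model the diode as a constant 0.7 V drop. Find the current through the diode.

The two resistors are in series with the diode, so KVL gives 4.8 = I·0.47 + 0.7 + I·0.27.
I = (4.8 − 0.7) / (0.47 + 0.27) kΩ = 4.1 / 0.74 = 5.54 mA.

I ≈ 5.5 mA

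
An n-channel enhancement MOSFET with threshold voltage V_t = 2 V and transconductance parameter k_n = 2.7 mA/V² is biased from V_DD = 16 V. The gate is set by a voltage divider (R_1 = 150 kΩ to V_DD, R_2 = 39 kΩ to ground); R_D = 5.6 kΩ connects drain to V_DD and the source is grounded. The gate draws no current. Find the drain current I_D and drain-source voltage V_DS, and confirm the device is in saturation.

I_D ≈ 2.3 mA, V_DS ≈ 3.2 V

V_G = V_DD·R_2/(R_1+R_2) = 16×39/189 = 3.3 V. With the source grounded, V_GS = V_G = 3.3 V.
Assume saturation: I_D = (k_n/2)(V_GS − V_t)² = (2.7/2)×(3.3 − 2)² = 1.35×1.3² = 2.29 mA.
V_DS = V_DD − I_D·R_D = 16 − 2.29×5.6 = 3.19 V.
Saturation requires V_DS ≥ V_GS − V_t = 1.3 V; 3.19 ≥ 1.3 ✓.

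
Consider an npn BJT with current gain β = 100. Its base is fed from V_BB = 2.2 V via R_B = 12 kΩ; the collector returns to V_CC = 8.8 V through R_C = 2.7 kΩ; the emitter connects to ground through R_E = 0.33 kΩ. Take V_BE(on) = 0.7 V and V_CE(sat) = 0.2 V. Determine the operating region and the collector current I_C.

saturation; I_C ≈ 2.8 mA

Assume active: I_B = (2.2 − 0.7)/(12 + 101×0.33) = 0.0331 mA, I_C = β·I_B = 3.31 mA.
Then V_CE = 8.8 − 3.31×2.7 − 3.34×0.33 = -1.24 V < 0.2 V — the active assumption fails.
Re-solve with V_CE = 0.2 V. KCL at the emitter: V_E/R_E = (V_BB−0.7−V_E)/R_B + (V_CC−0.2−V_E)/R_C, giving V_E = 0.95 V.
I_C = (V_CC − 0.2 − V_E)/R_C = (8.6 − 0.95)/2.7 = 2.83 mA.
Check: I_B = (1.5 − 0.95)/12 = 0.0458 mA, and β·I_B = 4.58 mA > I_C, confirming saturation.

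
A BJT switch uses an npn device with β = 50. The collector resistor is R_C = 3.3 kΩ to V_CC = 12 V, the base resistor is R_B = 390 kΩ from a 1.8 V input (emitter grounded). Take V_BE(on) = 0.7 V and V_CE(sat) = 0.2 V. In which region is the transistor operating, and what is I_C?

Assume active. Base-emitter loop: I_B = (V_BB − V_BE)/R_B = (1.8 − 0.7)/390 = 0.00282 mA.
I_C = β·I_B = 50×0.00282 = 0.141 mA.
V_CE = V_CC − I_C·R_C = 12 − 0.141×3.3 = 11.5 V > V_CE(sat), so the active-region assumption holds.

active; I_C ≈ 0.14 mA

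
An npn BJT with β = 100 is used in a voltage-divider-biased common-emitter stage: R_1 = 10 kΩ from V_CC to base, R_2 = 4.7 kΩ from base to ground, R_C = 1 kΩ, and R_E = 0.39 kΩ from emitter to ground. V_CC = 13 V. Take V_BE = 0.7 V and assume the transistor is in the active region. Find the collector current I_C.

Thevenize the base divider: V_Th = V_CC·R_2/(R_1+R_2) = 13×4.7/14.7 = 4.16 V, R_Th = R_1‖R_2 = 3.2 kΩ.
Base-emitter loop: V_Th = I_B·R_Th + V_BE + (β+1)I_B·R_E, so I_B = (4.16 − 0.7) / (3.2 + 101×0.39) = 0.0812 mA.
I_C = β·I_B = 100×0.0812 = 8.12 mA, and I_E = (β+1)I_B = 8.2 mA.
V_CE = V_CC − I_C·R_C − I_E·R_E = 13 − 8.12×1 − 8.2×0.39 = 1.69 V.
V_CE = 1.69 V > 0.2 V confirms active-region operation.

I_C ≈ 8.1 mA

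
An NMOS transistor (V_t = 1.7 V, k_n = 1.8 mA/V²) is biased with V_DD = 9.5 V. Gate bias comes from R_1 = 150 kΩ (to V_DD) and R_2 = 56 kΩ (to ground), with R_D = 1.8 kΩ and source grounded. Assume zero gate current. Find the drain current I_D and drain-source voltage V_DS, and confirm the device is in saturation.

V_G = V_DD·R_2/(R_1+R_2) = 9.5×56/206 = 2.58 V. With the source grounded, V_GS = V_G = 2.58 V.
Assume saturation: I_D = (k_n/2)(V_GS − V_t)² = (1.8/2)×(2.58 − 1.7)² = 0.9×0.883² = 0.701 mA.
V_DS = V_DD − I_D·R_D = 9.5 − 0.701×1.8 = 8.24 V.
Saturation requires V_DS ≥ V_GS − V_t = 0.883 V; 8.24 ≥ 0.883 ✓.

I_D ≈ 0.7 mA, V_DS ≈ 8.2 V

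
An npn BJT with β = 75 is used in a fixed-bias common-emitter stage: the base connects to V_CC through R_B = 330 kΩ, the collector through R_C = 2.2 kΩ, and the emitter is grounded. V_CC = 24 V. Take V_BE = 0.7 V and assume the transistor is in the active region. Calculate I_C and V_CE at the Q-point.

Base loop: V_CC = I_B·R_B + V_BE, so I_B = (24 − 0.7)/330 kΩ = 0.0706 mA.
In the active region I_C = β·I_B = 75 × 0.0706 = 5.3 mA.
Collector loop: V_CE = V_CC − I_C·R_C = 24 − 5.3×2.2 = 12.3 V.
Since V_CE = 12.3 V > V_CE(sat) ≈ 0.2 V, the transistor is in the active region as assumed.

I_C ≈ 5.3 mA, V_CE ≈ 12 V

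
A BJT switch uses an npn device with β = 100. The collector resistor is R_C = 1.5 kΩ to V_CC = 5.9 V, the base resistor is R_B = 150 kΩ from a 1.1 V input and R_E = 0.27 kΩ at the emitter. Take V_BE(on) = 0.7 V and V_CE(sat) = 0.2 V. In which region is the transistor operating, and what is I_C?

Assume active. Base-emitter loop: I_B = (V_BB − V_BE)/(R_B + (β+1)R_E) = (1.1 − 0.7)/(150 + 101×0.27) = 0.00226 mA.
I_C = β·I_B = 100×0.00226 = 0.226 mA.
V_CE = V_CC − I_C·R_C − I_E·R_E = 5.9 − 0.226×1.5 − 0.228×0.27 = 5.5 V > V_CE(sat), so the active-region assumption holds.

active; I_C ≈ 0.23 mA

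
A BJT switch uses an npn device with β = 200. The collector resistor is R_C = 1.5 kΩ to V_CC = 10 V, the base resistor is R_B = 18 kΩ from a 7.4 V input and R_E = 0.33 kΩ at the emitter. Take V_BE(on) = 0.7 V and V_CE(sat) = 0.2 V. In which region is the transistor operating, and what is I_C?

Assume active: I_B = (7.4 − 0.7)/(18 + 201×0.33) = 0.0794 mA, I_C = β·I_B = 15.9 mA.
Then V_CE = 10 − 15.9×1.5 − 16×0.33 = -19.1 V < 0.2 V — the active assumption fails.
Re-solve with V_CE = 0.2 V. KCL at the emitter: V_E/R_E = (V_BB−0.7−V_E)/R_B + (V_CC−0.2−V_E)/R_C, giving V_E = 1.84 V.
I_C = (V_CC − 0.2 − V_E)/R_C = (9.8 − 1.84)/1.5 = 5.31 mA.
Check: I_B = (6.7 − 1.84)/18 = 0.27 mA, and β·I_B = 54 mA > I_C, confirming saturation.

saturation; I_C ≈ 5.3 mA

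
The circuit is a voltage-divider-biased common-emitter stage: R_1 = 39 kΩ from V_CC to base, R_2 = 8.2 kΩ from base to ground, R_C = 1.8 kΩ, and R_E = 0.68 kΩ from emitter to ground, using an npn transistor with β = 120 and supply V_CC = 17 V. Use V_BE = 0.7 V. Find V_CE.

Thevenize the base divider: V_Th = V_CC·R_2/(R_1+R_2) = 17×8.2/47.2 = 2.95 V, R_Th = R_1‖R_2 = 6.78 kΩ.
Base-emitter loop: V_Th = I_B·R_Th + V_BE + (β+1)I_B·R_E, so I_B = (2.95 − 0.7) / (6.78 + 121×0.68) = 0.0253 mA.
I_C = β·I_B = 120×0.0253 = 3.04 mA, and I_E = (β+1)I_B = 3.06 mA.
V_CE = V_CC − I_C·R_C − I_E·R_E = 17 − 3.04×1.8 − 3.06×0.68 = 9.45 V.
V_CE = 9.45 V > 0.2 V confirms active-region operation.

V_CE ≈ 9.5 V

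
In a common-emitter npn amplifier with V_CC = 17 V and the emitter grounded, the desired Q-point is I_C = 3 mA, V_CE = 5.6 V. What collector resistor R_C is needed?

R_C ≈ 3.8 kΩ

Collector loop: V_CC = I_C·R_C + V_CE.
R_C = (V_CC − V_CE)/I_C = (17 − 5.6)/3 = 3.8 kΩ.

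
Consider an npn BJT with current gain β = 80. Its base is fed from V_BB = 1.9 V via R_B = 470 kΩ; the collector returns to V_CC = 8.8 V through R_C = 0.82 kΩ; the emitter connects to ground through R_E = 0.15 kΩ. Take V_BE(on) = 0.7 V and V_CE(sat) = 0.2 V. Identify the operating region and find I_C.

Assume active. Base-emitter loop: I_B = (V_BB − V_BE)/(R_B + (β+1)R_E) = (1.9 − 0.7)/(470 + 81×0.15) = 0.00249 mA.
I_C = β·I_B = 80×0.00249 = 0.199 mA.
V_CE = V_CC − I_C·R_C − I_E·R_E = 8.8 − 0.199×0.82 − 0.202×0.15 = 8.61 V > V_CE(sat), so the active-region assumption holds.

active; I_C ≈ 0.2 mA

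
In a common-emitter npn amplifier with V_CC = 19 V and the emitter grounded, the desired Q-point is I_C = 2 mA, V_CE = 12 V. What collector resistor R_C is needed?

Collector loop: V_CC = I_C·R_C + V_CE.
R_C = (V_CC − V_CE)/I_C = (19 − 12)/2 = 3.5 kΩ.

R_C ≈ 3.5 kΩ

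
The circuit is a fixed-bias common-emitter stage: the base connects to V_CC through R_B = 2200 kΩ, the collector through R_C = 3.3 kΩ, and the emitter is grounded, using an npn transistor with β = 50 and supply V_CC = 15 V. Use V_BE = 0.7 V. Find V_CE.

V_CE ≈ 14 V

Base loop: V_CC = I_B·R_B + V_BE, so I_B = (15 − 0.7)/2200 kΩ = 0.0065 mA.
In the active region I_C = β·I_B = 50 × 0.0065 = 0.325 mA.
Collector loop: V_CE = V_CC − I_C·R_C = 15 − 0.325×3.3 = 13.9 V.
Since V_CE = 13.9 V > V_CE(sat) ≈ 0.2 V, the transistor is in the active region as assumed.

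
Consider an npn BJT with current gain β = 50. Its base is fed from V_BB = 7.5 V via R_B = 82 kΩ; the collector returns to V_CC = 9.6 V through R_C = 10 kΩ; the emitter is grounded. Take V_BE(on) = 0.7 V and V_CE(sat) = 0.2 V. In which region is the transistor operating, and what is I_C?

saturation; I_C ≈ 0.94 mA

Assume active: I_B = (7.5 − 0.7)/82 = 0.0829 mA, giving I_C = β·I_B = 4.15 mA.
But then V_CE = 9.6 − 4.15×10 = -31.9 V < V_CE(sat) = 0.2 V — impossible in the active region.
So the transistor is saturated. With V_CE = 0.2 V, I_C = (V_CC − 0.2)/R_C = 9.4/10 = 0.94 mA.
Check: β·I_B = 4.15 mA > I_C = 0.94 mA, confirming saturation.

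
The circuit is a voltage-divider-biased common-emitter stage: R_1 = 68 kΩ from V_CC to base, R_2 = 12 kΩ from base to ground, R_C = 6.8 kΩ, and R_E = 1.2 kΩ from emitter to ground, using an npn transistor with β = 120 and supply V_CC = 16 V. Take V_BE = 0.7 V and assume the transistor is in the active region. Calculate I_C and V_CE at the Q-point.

Thevenize the base divider: V_Th = V_CC·R_2/(R_1+R_2) = 16×12/80 = 2.4 V, R_Th = R_1‖R_2 = 10.2 kΩ.
Base-emitter loop: V_Th = I_B·R_Th + V_BE + (β+1)I_B·R_E, so I_B = (2.4 − 0.7) / (10.2 + 121×1.2) = 0.0109 mA.
I_C = β·I_B = 120×0.0109 = 1.31 mA, and I_E = (β+1)I_B = 1.32 mA.
V_CE = V_CC − I_C·R_C − I_E·R_E = 16 − 1.31×6.8 − 1.32×1.2 = 5.48 V.
V_CE = 5.48 V > 0.2 V confirms active-region operation.

I_C ≈ 1.3 mA, V_CE ≈ 5.5 V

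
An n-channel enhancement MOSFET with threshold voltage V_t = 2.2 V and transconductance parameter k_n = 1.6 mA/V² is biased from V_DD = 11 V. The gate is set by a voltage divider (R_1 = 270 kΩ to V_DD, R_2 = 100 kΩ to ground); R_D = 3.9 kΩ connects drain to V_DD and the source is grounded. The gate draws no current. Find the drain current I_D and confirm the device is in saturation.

I_D ≈ 0.48 mA

V_G = V_DD·R_2/(R_1+R_2) = 11×100/370 = 2.97 V. With the source grounded, V_GS = V_G = 2.97 V.
Assume saturation: I_D = (k_n/2)(V_GS − V_t)² = (1.6/2)×(2.97 − 2.2)² = 0.8×0.773² = 0.478 mA.
V_DS = V_DD − I_D·R_D = 11 − 0.478×3.9 = 9.14 V.
Saturation requires V_DS ≥ V_GS − V_t = 0.773 V; 9.14 ≥ 0.773 ✓.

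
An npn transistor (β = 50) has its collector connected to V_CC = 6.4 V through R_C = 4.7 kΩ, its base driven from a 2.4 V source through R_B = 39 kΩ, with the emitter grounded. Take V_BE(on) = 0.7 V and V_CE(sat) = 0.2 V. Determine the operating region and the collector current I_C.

Assume active: I_B = (2.4 − 0.7)/39 = 0.0436 mA, giving I_C = β·I_B = 2.18 mA.
But then V_CE = 6.4 − 2.18×4.7 = -3.84 V < V_CE(sat) = 0.2 V — impossible in the active region.
So the transistor is saturated. With V_CE = 0.2 V, I_C = (V_CC − 0.2)/R_C = 6.2/4.7 = 1.32 mA.
Check: β·I_B = 2.18 mA > I_C = 1.32 mA, confirming saturation.

saturation; I_C ≈ 1.3 mA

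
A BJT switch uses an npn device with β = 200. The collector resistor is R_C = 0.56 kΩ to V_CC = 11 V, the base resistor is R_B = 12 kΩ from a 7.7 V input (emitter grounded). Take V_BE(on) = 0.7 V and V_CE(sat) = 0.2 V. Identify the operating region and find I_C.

saturation; I_C ≈ 19 mA

Assume active: I_B = (7.7 − 0.7)/12 = 0.583 mA, giving I_C = β·I_B = 117 mA.
But then V_CE = 11 − 117×0.56 = -54.3 V < V_CE(sat) = 0.2 V — impossible in the active region.
So the transistor is saturated. With V_CE = 0.2 V, I_C = (V_CC − 0.2)/R_C = 10.8/0.56 = 19.3 mA.
Check: β·I_B = 117 mA > I_C = 19.3 mA, confirming saturation.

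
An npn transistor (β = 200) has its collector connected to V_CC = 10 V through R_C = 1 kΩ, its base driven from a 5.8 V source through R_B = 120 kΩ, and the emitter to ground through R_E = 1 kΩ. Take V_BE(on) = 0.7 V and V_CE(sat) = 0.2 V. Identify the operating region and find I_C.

active; I_C ≈ 3.2 mA

Assume active. Base-emitter loop: I_B = (V_BB − V_BE)/(R_B + (β+1)R_E) = (5.8 − 0.7)/(120 + 201×1) = 0.0159 mA.
I_C = β·I_B = 200×0.0159 = 3.18 mA.
V_CE = V_CC − I_C·R_C − I_E·R_E = 10 − 3.18×1 − 3.19×1 = 3.63 V > V_CE(sat), so the active-region assumption holds.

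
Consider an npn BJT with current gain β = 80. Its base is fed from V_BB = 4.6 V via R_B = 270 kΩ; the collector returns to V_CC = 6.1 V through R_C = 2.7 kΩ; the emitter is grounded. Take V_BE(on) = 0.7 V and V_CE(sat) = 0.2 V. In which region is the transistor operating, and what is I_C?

Assume active. Base-emitter loop: I_B = (V_BB − V_BE)/R_B = (4.6 − 0.7)/270 = 0.0144 mA.
I_C = β·I_B = 80×0.0144 = 1.16 mA.
V_CE = V_CC − I_C·R_C = 6.1 − 1.16×2.7 = 2.98 V > V_CE(sat), so the active-region assumption holds.

active; I_C ≈ 1.2 mA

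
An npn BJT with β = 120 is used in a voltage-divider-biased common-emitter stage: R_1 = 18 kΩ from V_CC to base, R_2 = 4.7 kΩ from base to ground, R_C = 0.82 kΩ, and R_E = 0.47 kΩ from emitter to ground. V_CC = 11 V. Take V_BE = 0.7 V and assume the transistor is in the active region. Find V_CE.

V_CE ≈ 7 V

Thevenize the base divider: V_Th = V_CC·R_2/(R_1+R_2) = 11×4.7/22.7 = 2.28 V, R_Th = R_1‖R_2 = 3.73 kΩ.
Base-emitter loop: V_Th = I_B·R_Th + V_BE + (β+1)I_B·R_E, so I_B = (2.28 − 0.7) / (3.73 + 121×0.47) = 0.026 mA.
I_C = β·I_B = 120×0.026 = 3.12 mA, and I_E = (β+1)I_B = 3.15 mA.
V_CE = V_CC − I_C·R_C − I_E·R_E = 11 − 3.12×0.82 − 3.15×0.47 = 6.96 V.
V_CE = 6.96 V > 0.2 V confirms active-region operation.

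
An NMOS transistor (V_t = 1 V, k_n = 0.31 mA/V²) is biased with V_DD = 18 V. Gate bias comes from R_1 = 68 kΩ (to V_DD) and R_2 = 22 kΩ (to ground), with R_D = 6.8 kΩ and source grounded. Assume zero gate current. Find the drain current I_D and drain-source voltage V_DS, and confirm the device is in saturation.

I_D ≈ 1.8 mA, V_DS ≈ 5.8 V

V_G = V_DD·R_2/(R_1+R_2) = 18×22/90 = 4.4 V. With the source grounded, V_GS = V_G = 4.4 V.
Assume saturation: I_D = (k_n/2)(V_GS − V_t)² = (0.31/2)×(4.4 − 1)² = 0.155×3.4² = 1.79 mA.
V_DS = V_DD − I_D·R_D = 18 − 1.79×6.8 = 5.82 V.
Saturation requires V_DS ≥ V_GS − V_t = 3.4 V; 5.82 ≥ 3.4 ✓.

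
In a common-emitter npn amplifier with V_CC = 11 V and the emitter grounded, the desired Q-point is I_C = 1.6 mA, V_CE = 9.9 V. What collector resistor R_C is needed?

R_C ≈ 0.69 kΩ

Collector loop: V_CC = I_C·R_C + V_CE.
R_C = (V_CC − V_CE)/I_C = (11 − 9.9)/1.6 = 0.687 kΩ.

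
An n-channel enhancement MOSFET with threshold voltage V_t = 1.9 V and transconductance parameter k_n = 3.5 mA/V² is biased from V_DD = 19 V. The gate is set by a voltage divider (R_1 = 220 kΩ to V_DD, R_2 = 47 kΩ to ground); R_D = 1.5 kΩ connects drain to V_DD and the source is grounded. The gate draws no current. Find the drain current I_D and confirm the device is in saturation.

V_G = V_DD·R_2/(R_1+R_2) = 19×47/267 = 3.34 V. With the source grounded, V_GS = V_G = 3.34 V.
Assume saturation: I_D = (k_n/2)(V_GS − V_t)² = (3.5/2)×(3.34 − 1.9)² = 1.75×1.44² = 3.65 mA.
V_DS = V_DD − I_D·R_D = 19 − 3.65×1.5 = 13.5 V.
Saturation requires V_DS ≥ V_GS − V_t = 1.44 V; 13.5 ≥ 1.44 ✓.

I_D ≈ 3.7 mA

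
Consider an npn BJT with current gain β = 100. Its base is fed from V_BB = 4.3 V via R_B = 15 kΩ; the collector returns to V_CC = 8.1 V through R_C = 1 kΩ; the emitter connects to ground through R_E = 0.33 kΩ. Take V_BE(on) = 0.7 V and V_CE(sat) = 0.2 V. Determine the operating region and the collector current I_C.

saturation; I_C ≈ 5.9 mA

Assume active: I_B = (4.3 − 0.7)/(15 + 101×0.33) = 0.0745 mA, I_C = β·I_B = 7.45 mA.
Then V_CE = 8.1 − 7.45×1 − 7.52×0.33 = -1.83 V < 0.2 V — the active assumption fails.
Re-solve with V_CE = 0.2 V. KCL at the emitter: V_E/R_E = (V_BB−0.7−V_E)/R_B + (V_CC−0.2−V_E)/R_C, giving V_E = 1.99 V.
I_C = (V_CC − 0.2 − V_E)/R_C = (7.9 − 1.99)/1 = 5.91 mA.
Check: I_B = (3.6 − 1.99)/15 = 0.108 mA, and β·I_B = 10.8 mA > I_C, confirming saturation.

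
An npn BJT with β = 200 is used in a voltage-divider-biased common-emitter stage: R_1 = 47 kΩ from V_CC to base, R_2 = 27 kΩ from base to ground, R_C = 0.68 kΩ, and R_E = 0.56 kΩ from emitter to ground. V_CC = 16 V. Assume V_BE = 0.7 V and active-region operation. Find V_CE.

Thevenize the base divider: V_Th = V_CC·R_2/(R_1+R_2) = 16×27/74 = 5.84 V, R_Th = R_1‖R_2 = 17.1 kΩ.
Base-emitter loop: V_Th = I_B·R_Th + V_BE + (β+1)I_B·R_E, so I_B = (5.84 − 0.7) / (17.1 + 201×0.56) = 0.0396 mA.
I_C = β·I_B = 200×0.0396 = 7.92 mA, and I_E = (β+1)I_B = 7.96 mA.
V_CE = V_CC − I_C·R_C − I_E·R_E = 16 − 7.92×0.68 − 7.96×0.56 = 6.15 V.
V_CE = 6.15 V > 0.2 V confirms active-region operation.

V_CE ≈ 6.2 V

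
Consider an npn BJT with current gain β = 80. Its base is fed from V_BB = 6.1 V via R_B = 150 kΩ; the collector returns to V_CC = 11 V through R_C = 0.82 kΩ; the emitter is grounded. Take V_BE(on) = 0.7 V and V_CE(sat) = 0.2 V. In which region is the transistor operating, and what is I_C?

Assume active. Base-emitter loop: I_B = (V_BB − V_BE)/R_B = (6.1 − 0.7)/150 = 0.036 mA.
I_C = β·I_B = 80×0.036 = 2.88 mA.
V_CE = V_CC − I_C·R_C = 11 − 2.88×0.82 = 8.64 V > V_CE(sat), so the active-region assumption holds.

active; I_C ≈ 2.9 mA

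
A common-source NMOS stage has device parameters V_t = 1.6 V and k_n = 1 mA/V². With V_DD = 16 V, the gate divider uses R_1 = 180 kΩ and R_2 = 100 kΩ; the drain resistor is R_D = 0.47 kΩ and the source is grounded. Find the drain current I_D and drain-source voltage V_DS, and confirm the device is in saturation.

I_D ≈ 8.5 mA, V_DS ≈ 12 V

V_G = V_DD·R_2/(R_1+R_2) = 16×100/280 = 5.71 V. With the source grounded, V_GS = V_G = 5.71 V.
Assume saturation: I_D = (k_n/2)(V_GS − V_t)² = (1/2)×(5.71 − 1.6)² = 0.5×4.11² = 8.46 mA.
V_DS = V_DD − I_D·R_D = 16 − 8.46×0.47 = 12 V.
Saturation requires V_DS ≥ V_GS − V_t = 4.11 V; 12 ≥ 4.11 ✓.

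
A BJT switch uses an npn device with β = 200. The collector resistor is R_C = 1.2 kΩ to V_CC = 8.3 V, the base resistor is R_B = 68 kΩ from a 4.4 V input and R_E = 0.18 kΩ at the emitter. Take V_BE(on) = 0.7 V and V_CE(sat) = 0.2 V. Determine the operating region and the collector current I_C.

saturation; I_C ≈ 5.9 mA

Assume active: I_B = (4.4 − 0.7)/(68 + 201×0.18) = 0.0355 mA, I_C = β·I_B = 7.1 mA.
Then V_CE = 8.3 − 7.1×1.2 − 7.14×0.18 = -1.51 V < 0.2 V — the active assumption fails.
Re-solve with V_CE = 0.2 V. KCL at the emitter: V_E/R_E = (V_BB−0.7−V_E)/R_B + (V_CC−0.2−V_E)/R_C, giving V_E = 1.06 V.
I_C = (V_CC − 0.2 − V_E)/R_C = (8.1 − 1.06)/1.2 = 5.86 mA.
Check: I_B = (3.7 − 1.06)/68 = 0.0388 mA, and β·I_B = 7.76 mA > I_C, confirming saturation.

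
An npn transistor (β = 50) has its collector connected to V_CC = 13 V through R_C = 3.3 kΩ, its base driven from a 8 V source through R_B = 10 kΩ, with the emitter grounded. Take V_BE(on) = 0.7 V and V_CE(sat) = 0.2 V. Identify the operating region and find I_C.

Assume active: I_B = (8 − 0.7)/10 = 0.73 mA, giving I_C = β·I_B = 36.5 mA.
But then V_CE = 13 − 36.5×3.3 = -107 V < V_CE(sat) = 0.2 V — impossible in the active region.
So the transistor is saturated. With V_CE = 0.2 V, I_C = (V_CC − 0.2)/R_C = 12.8/3.3 = 3.88 mA.
Check: β·I_B = 36.5 mA > I_C = 3.88 mA, confirming saturation.

saturation; I_C ≈ 3.9 mA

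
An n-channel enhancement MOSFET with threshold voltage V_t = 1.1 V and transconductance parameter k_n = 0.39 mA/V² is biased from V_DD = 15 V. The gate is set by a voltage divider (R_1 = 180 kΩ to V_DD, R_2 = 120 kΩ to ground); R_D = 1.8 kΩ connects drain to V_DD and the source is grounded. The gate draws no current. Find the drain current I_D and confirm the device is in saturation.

I_D ≈ 4.7 mA

V_G = V_DD·R_2/(R_1+R_2) = 15×120/300 = 6 V. With the source grounded, V_GS = V_G = 6 V.
Assume saturation: I_D = (k_n/2)(V_GS − V_t)² = (0.39/2)×(6 − 1.1)² = 0.195×4.9² = 4.68 mA.
V_DS = V_DD − I_D·R_D = 15 − 4.68×1.8 = 6.57 V.
Saturation requires V_DS ≥ V_GS − V_t = 4.9 V; 6.57 ≥ 4.9 ✓.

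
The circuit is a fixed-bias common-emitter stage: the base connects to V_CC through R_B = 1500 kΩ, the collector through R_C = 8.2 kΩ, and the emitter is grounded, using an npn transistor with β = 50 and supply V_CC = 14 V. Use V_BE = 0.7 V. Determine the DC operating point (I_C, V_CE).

Base loop: V_CC = I_B·R_B + V_BE, so I_B = (14 − 0.7)/1500 kΩ = 0.00887 mA.
In the active region I_C = β·I_B = 50 × 0.00887 = 0.443 mA.
Collector loop: V_CE = V_CC − I_C·R_C = 14 − 0.443×8.2 = 10.4 V.
Since V_CE = 10.4 V > V_CE(sat) ≈ 0.2 V, the transistor is in the active region as assumed.

I_C ≈ 0.44 mA, V_CE ≈ 10 V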